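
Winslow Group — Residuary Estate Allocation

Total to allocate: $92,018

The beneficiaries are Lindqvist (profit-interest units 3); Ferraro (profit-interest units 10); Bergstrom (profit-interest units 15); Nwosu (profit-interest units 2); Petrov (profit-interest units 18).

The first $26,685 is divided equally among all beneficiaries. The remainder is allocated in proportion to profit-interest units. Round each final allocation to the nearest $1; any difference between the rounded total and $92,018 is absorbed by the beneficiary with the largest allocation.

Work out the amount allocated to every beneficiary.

Lindqvist: $9,420; Ferraro: $18,948; Bergstrom: $25,754; Nwosu: $8,059; Petrov: $29,837

Equal tier: $26,685 ÷ 5 = $5,337 apiece.
Remainder $65,333 by profit-interest units (total 48): Lindqvist 4,083.31 → $4,083; Ferraro 13,611.04 → $13,611; Bergstrom 20,416.56 → $20,417; Nwosu 2,722.21 → $2,722; Petrov 24,499.88 → $24,500.
Totals: Lindqvist $5,337 + $4,083 = $9,420; Ferraro $5,337 + $13,611 = $18,948; Bergstrom $5,337 + $20,417 = $25,754; Nwosu $5,337 + $2,722 = $8,059; Petrov $5,337 + $24,500 = $29,837.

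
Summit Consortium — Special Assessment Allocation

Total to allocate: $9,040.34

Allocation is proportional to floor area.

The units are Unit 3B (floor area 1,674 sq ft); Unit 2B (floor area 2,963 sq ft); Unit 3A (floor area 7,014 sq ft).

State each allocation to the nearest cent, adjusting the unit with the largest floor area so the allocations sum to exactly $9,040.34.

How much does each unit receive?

Combined floor area = 1,674 + 2,963 + 7,014 = 11,651.
Pro-rata amounts: Unit 3B 1,298.9039; Unit 2B 2,299.0754; Unit 3A 5,442.3607.
Rounded to nearest cent: Unit 3B $1,298.90; Unit 2B $2,299.08; Unit 3A $5,442.36. Sum = $9,040.34.
Sum already equals the total — no adjustment.

Unit 3B: $1,298.90; Unit 2B: $2,299.08; Unit 3A: $5,442.36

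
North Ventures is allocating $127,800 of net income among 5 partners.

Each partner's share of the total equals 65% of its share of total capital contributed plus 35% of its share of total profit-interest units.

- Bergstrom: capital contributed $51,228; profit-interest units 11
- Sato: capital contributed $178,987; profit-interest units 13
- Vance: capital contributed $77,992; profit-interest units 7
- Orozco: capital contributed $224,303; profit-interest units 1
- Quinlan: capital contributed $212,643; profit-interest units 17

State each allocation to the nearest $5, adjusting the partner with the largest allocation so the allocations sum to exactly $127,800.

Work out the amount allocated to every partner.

Totals — capital contributed 745,153, profit-interest units 49.
Blended shares (65% capital contributed + 35% profit-interest units): Bergstrom 0.1233; Sato 0.2490; Vance 0.1180; Orozco 0.2028; Quinlan 0.3069.
Raw shares: Bergstrom 15,752.35; Sato 31,820.70; Vance 15,084.58; Orozco 25,918.26; Quinlan 39,224.11.
At nearest $5: Bergstrom $15,750; Sato $31,820; Vance $15,085; Orozco $25,920; Quinlan $39,225. Sum = $127,800.
Rounded total matches; no reconciliation needed.

Bergstrom: $15,750 · Sato: $31,820 · Vance: $15,085 · Orozco: $25,920 · Quinlan: $39,225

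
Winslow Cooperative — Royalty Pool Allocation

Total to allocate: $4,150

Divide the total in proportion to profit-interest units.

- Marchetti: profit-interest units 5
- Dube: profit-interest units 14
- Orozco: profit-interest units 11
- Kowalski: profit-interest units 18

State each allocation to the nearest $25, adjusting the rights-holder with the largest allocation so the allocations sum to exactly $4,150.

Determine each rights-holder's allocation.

Sum of profit-interest units: 48.
Proportional shares: Marchetti 5/48 × $4,150 = 432.29; Dube 14/48 × $4,150 = 1,210.42; Orozco 11/48 × $4,150 = 951.04; Kowalski 18/48 × $4,150 = 1,556.25.
Rounded to nearest $25: Marchetti $425; Dube $1,200; Orozco $950; Kowalski $1,550. Sum = $4,125.
Difference $4,150 − $4,125 = +$25 applied to largest allocation (Kowalski): Kowalski becomes $1,575.

Marchetti: $425 · Dube: $1,200 · Orozco: $950 · Kowalski: $1,575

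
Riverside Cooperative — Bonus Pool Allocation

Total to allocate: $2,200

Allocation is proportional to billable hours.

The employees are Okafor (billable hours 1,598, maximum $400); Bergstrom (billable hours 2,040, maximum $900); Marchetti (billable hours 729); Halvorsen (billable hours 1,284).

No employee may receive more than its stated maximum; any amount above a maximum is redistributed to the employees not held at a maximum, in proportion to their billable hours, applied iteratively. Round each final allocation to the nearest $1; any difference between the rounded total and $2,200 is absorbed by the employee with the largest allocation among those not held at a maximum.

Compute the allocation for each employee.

Sum of billable hours: 5,651.
Unconstrained shares: Okafor 622.12; Bergstrom 794.20; Marchetti 283.81; Halvorsen 499.88.
Cap binds for Okafor ($400); residual $1,800 reallocated over remaining billable hours 4,053.
Cap binds for Bergstrom ($900); residual $900 reallocated over remaining billable hours 2,013.
Redistributed shares: Marchetti 325.93 → $326; Halvorsen 574.07 → $574.

Okafor: $400; Bergstrom: $900; Marchetti: $326; Halvorsen: $574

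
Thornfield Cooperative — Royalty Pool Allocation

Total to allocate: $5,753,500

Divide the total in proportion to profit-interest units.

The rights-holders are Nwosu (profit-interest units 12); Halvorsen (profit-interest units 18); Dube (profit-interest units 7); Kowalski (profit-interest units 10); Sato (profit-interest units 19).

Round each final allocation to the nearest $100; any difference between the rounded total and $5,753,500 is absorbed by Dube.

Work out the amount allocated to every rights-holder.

Nwosu: $1,046,100; Halvorsen: $1,569,100; Dube: $610,300; Kowalski: $871,700; Sato: $1,656,300

Total profit-interest units = 66.
Unrounded shares: Nwosu 12/66 × $5,753,500 = 1,046,090.91; Halvorsen 18/66 × $5,753,500 = 1,569,136.36; Dube 7/66 × $5,753,500 = 610,219.70; Kowalski 10/66 × $5,753,500 = 871,742.42; Sato 19/66 × $5,753,500 = 1,656,310.61.
After rounding ($100): Nwosu $1,046,100; Halvorsen $1,569,100; Dube $610,200; Kowalski $871,700; Sato $1,656,300. Sum = $5,753,400.
Difference $5,753,500 − $5,753,400 = +$100 applied to Dube: Dube becomes $610,300.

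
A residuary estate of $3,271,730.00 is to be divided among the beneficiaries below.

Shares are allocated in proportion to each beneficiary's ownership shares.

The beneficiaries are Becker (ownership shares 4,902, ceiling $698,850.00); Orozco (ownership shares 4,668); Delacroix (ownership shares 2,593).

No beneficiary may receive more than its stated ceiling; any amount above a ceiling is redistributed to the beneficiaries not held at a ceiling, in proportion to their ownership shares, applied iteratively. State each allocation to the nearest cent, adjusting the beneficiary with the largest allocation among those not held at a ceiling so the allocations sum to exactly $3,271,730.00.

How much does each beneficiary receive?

Total ownership shares = 12,163.
Pro-rata shares before constraints: Becker 1,318,590.8460; Orozco 1,255,647.0969; Delacroix 697,492.0571.
Capped: Becker ($698,850.00); remaining pool $2,572,880.00 reallocated over remaining ownership shares 7,261.
Remaining shares: Orozco 1,654,070.2162 → $1,654,070.22; Delacroix 918,809.7838 → $918,809.78.

Becker: $698,850.00 | Orozco: $1,654,070.22 | Delacroix: $918,809.78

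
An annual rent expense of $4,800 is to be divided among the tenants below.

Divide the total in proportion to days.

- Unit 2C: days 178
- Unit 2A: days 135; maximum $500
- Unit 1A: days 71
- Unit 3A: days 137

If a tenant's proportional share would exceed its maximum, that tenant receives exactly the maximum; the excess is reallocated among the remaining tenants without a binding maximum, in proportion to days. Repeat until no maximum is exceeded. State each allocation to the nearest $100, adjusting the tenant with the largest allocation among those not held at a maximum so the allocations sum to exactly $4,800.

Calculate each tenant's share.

Unit 2C: $2,000 | Unit 2A: $500 | Unit 1A: $800 | Unit 3A: $1,500

Sum of days: 521.
Proportional shares (ignoring caps): Unit 2C 1,639.92; Unit 2A 1,243.76; Unit 1A 654.13; Unit 3A 1,262.19.
Cap binds for Unit 2A ($500); balance $4,300 reallocated over remaining days 386.
Remaining shares: Unit 2C 1,982.90 → $2,000; Unit 1A 790.93 → $800; Unit 3A 1,526.17 → $1,500.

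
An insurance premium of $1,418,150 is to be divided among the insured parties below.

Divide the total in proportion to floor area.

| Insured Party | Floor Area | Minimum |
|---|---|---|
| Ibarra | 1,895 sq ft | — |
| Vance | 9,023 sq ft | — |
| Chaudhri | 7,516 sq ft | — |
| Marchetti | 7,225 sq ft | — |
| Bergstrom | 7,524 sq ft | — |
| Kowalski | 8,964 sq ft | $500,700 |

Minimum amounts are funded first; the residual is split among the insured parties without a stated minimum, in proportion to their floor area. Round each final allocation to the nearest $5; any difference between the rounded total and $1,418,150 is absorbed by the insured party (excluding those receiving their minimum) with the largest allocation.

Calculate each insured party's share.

Minimums first: Kowalski $500,700. Residual $917,450.
Residual split over remaining floor area 33,183: Ibarra 52,393.33 → $52,395; Vance 249,469.65 → $249,470; Chaudhri 207,803.82 → $207,805; Marchetti 199,758.20 → $199,760; Bergstrom 208,025.01 → $208,025.
Rounding difference −$5 applied to Vance → $249,465.

Ibarra: $52,395 · Vance: $249,465 · Chaudhri: $207,805 · Marchetti: $199,760 · Bergstrom: $208,025 · Kowalski: $500,700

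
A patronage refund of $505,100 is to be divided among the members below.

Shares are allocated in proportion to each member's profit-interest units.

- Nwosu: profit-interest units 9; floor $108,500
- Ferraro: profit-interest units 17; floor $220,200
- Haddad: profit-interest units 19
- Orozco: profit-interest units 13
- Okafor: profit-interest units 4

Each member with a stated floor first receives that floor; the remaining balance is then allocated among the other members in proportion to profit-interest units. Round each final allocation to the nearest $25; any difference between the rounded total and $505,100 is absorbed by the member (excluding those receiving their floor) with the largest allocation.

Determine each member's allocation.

Fund the minimums — Nwosu $108,500; Ferraro $220,200. Remaining pool $176,400.
Remaining pool split over remaining profit-interest units 36: Haddad 93,100.00 → $93,100; Orozco 63,700.00 → $63,700; Okafor 19,600.00 → $19,600.

Nwosu: $108,500; Ferraro: $220,200; Haddad: $93,100; Orozco: $63,700; Okafor: $19,600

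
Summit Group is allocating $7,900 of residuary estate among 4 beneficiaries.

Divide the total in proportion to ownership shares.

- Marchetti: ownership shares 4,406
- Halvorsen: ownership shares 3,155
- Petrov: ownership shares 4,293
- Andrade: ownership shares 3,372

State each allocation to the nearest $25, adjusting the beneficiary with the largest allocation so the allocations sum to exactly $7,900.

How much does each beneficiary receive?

Marchetti: $2,300 · Halvorsen: $1,625 · Petrov: $2,225 · Andrade: $1,750

Ownership shares total: 15,226.
Unrounded shares: Marchetti 4,406/15,226 × $7,900 = 2,286.05; Halvorsen 3,155/15,226 × $7,900 = 1,636.97; Petrov 4,293/15,226 × $7,900 = 2,227.42; Andrade 3,372/15,226 × $7,900 = 1,749.56.
At nearest $25: Marchetti $2,275; Halvorsen $1,625; Petrov $2,225; Andrade $1,750. Sum = $7,875.
Difference $7,900 − $7,875 = +$25 applied to largest allocation (Marchetti): Marchetti becomes $2,300.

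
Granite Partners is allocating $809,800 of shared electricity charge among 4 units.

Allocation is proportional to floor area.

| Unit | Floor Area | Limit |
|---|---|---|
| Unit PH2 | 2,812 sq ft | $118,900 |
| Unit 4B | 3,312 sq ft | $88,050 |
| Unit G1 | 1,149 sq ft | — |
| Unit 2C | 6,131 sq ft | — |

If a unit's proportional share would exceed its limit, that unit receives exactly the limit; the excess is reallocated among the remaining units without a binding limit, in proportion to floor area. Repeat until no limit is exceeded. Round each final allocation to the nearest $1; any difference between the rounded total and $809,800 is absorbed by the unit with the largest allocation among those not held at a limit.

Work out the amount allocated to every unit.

Combined floor area = 13,404.
Unconstrained shares: Unit PH2 169,886.42; Unit 4B 200,093.82; Unit G1 69,416.61; Unit 2C 370,403.15.
Held at cap: Unit PH2 ($118,900), Unit 4B ($88,050); balance $602,850 reallocated over remaining floor area 7,280.
Remaining shares: Unit G1 95,147.62 → $95,148; Unit 2C 507,702.38 → $507,702.

Unit PH2: $118,900 | Unit 4B: $88,050 | Unit G1: $95,148 | Unit 2C: $507,702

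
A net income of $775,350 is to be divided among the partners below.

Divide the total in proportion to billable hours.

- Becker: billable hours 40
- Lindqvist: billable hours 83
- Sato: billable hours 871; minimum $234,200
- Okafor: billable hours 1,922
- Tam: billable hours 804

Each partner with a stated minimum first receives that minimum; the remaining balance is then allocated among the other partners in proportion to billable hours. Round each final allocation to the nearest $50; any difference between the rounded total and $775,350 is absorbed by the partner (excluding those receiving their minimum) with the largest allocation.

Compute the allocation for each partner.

Fund the minimums — Sato $234,200. Balance $541,150.
Balance split over remaining billable hours 2,849: Becker 7,597.75 → $7,600; Lindqvist 15,765.34 → $15,750; Okafor 365,072.06 → $365,050; Tam 152,714.85 → $152,700.
Rounding difference +$50 applied to Okafor → $365,100.

Becker: $7,600 | Lindqvist: $15,750 | Sato: $234,200 | Okafor: $365,100 | Tam: $152,700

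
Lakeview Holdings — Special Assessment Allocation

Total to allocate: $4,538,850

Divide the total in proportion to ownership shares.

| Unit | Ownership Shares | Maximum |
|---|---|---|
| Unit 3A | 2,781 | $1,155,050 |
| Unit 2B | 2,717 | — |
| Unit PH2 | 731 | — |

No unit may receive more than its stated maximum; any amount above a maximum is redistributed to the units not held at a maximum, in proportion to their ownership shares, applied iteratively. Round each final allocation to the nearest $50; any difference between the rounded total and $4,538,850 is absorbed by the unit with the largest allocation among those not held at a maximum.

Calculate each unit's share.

Combined ownership shares = 6,229.
Unconstrained shares: Unit 3A 2,026,415.45; Unit 2B 1,979,780.94; Unit PH2 532,653.61.
Capped: Unit 3A ($1,155,050); balance $3,383,800 reallocated over remaining ownership shares 3,448.
Remaining shares: Unit 2B 2,666,410.85 → $2,666,400; Unit PH2 717,389.15 → $717,400.

Unit 3A: $1,155,050; Unit 2B: $2,666,400; Unit PH2: $717,400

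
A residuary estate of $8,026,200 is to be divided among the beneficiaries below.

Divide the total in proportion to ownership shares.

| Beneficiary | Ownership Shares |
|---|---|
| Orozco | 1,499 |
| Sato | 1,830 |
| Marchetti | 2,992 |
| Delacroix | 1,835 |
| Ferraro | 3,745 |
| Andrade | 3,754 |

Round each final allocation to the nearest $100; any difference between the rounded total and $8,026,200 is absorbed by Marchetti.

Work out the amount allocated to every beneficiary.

Total ownership shares = 15,655.
Unrounded shares: Orozco 1,499/15,655 × $8,026,200 = 768,525.95; Sato 1,830/15,655 × $8,026,200 = 938,227.15; Marchetti 2,992/15,655 × $8,026,200 = 1,533,975.75; Delacroix 1,835/15,655 × $8,026,200 = 940,790.61; Ferraro 3,745/15,655 × $8,026,200 = 1,920,033.15; Andrade 3,754/15,655 × $8,026,200 = 1,924,647.38.
After rounding ($100): Orozco $768,500; Sato $938,200; Marchetti $1,534,000; Delacroix $940,800; Ferraro $1,920,000; Andrade $1,924,600. Sum = $8,026,100.
Difference $8,026,200 − $8,026,100 = +$100 applied to Marchetti: Marchetti becomes $1,534,100.

Orozco: $768,500 | Sato: $938,200 | Marchetti: $1,534,100 | Delacroix: $940,800 | Ferraro: $1,920,000 | Andrade: $1,924,600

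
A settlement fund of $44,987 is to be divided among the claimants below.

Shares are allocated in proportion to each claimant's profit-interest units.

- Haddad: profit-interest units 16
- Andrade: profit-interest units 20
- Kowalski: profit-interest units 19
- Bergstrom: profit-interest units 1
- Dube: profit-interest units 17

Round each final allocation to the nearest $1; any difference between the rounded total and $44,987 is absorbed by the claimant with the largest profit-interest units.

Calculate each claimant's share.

Haddad: $9,860 · Andrade: $12,326 · Kowalski: $11,709 · Bergstrom: $616 · Dube: $10,476

Total profit-interest units = 73.
Raw shares: Haddad 16/73 × $44,987 = 9,860.16; Andrade 20/73 × $44,987 = 12,325.21; Kowalski 19/73 × $44,987 = 11,708.95; Bergstrom 1/73 × $44,987 = 616.26; Dube 17/73 × $44,987 = 10,476.42.
Rounded to nearest $1: Haddad $9,860; Andrade $12,325; Kowalski $11,709; Bergstrom $616; Dube $10,476. Sum = $44,986.
Difference $44,987 − $44,986 = +$1 applied to largest profit-interest units (Andrade): Andrade becomes $12,326.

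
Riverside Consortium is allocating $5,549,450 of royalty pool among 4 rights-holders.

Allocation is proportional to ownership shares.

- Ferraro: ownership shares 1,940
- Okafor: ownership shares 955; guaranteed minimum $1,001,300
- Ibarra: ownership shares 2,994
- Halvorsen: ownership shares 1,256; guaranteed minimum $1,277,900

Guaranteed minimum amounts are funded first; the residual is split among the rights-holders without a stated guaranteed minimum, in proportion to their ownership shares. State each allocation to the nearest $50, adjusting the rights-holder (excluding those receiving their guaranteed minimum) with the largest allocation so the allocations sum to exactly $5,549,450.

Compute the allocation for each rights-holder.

Ferraro: $1,285,850 | Okafor: $1,001,300 | Ibarra: $1,984,400 | Halvorsen: $1,277,900

Fund the minimums — Okafor $1,001,300; Halvorsen $1,277,900. Balance $3,270,250.
Balance split over remaining ownership shares 4,934: Ferraro 1,285,829.96 → $1,285,850; Ibarra 1,984,420.04 → $1,984,400.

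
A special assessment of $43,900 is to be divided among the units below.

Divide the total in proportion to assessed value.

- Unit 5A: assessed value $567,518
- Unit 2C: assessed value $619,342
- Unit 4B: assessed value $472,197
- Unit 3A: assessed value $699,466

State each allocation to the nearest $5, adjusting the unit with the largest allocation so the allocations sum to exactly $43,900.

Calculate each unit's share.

Unit 5A: $10,565; Unit 2C: $11,530; Unit 4B: $8,790; Unit 3A: $13,015

Total assessed value = 2,358,523.
Proportional shares: Unit 5A 567,518/2,358,523 × $43,900 = 10,563.41; Unit 2C 619,342/2,358,523 × $43,900 = 11,528.03; Unit 4B 472,197/2,358,523 × $43,900 = 8,789.17; Unit 3A 699,466/2,358,523 × $43,900 = 13,019.40.
After rounding ($5): Unit 5A $10,565; Unit 2C $11,530; Unit 4B $8,790; Unit 3A $13,020. Sum = $43,905.
Difference $43,900 − $43,905 = −$5 applied to largest allocation (Unit 3A): Unit 3A becomes $13,015.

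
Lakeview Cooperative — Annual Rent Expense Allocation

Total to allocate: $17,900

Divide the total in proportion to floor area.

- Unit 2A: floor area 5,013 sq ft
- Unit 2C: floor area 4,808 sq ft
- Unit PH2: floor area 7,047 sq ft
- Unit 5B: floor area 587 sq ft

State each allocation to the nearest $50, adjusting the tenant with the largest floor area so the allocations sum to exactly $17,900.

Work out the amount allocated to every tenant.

Unit 2A: $5,150; Unit 2C: $4,950; Unit PH2: $7,200; Unit 5B: $600

Total floor area = 17,455.
Raw shares: Unit 2A 5,013/17,455 × $17,900 = 5,140.80; Unit 2C 4,808/17,455 × $17,900 = 4,930.58; Unit PH2 7,047/17,455 × $17,900 = 7,226.66; Unit 5B 587/17,455 × $17,900 = 601.97.
After rounding ($50): Unit 2A $5,150; Unit 2C $4,950; Unit PH2 $7,250; Unit 5B $600. Sum = $17,950.
Difference $17,900 − $17,950 = −$50 applied to largest floor area (Unit PH2): Unit PH2 becomes $7,200.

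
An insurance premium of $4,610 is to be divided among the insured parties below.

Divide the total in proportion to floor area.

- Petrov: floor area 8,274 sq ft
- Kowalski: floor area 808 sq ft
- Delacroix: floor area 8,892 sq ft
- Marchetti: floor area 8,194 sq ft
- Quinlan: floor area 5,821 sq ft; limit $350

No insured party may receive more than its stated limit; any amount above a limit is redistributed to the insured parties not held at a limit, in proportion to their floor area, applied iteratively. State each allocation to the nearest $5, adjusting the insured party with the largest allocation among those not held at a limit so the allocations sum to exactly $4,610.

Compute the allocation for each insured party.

Petrov: $1,345 | Kowalski: $130 | Delacroix: $1,450 | Marchetti: $1,335 | Quinlan: $350

Floor area total: 31,989.
Pro-rata shares before constraints: Petrov 1,192.38; Kowalski 116.44; Delacroix 1,281.44; Marchetti 1,180.85; Quinlan 838.88.
Cap binds for Quinlan ($350); remaining pool $4,260 reallocated over remaining floor area 26,168.
Remaining shares: Petrov 1,346.96 → $1,345; Kowalski 131.54 → $130; Delacroix 1,447.57 → $1,450; Marchetti 1,333.94 → $1,335.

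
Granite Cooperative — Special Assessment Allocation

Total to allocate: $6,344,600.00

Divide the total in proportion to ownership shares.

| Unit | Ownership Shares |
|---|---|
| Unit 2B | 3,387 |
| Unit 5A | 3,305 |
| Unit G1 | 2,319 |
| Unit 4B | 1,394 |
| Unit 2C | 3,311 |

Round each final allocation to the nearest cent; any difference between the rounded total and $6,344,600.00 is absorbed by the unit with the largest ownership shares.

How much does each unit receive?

Unit 2B: $1,566,722.09 · Unit 5A: $1,528,791.41 · Unit G1: $1,072,698.12 · Unit 4B: $644,821.55 · Unit 2C: $1,531,566.83

Sum of ownership shares: 3,387 + 3,305 + 2,319 + 1,394 + 3,311 = 13,716.
Raw shares: Unit 2B 1,566,722.0910; Unit 5A 1,528,791.4115; Unit G1 1,072,698.1190; Unit 4B 644,821.5515; Unit 2C 1,531,566.8271.
Rounded to nearest cent: Unit 2B $1,566,722.09; Unit 5A $1,528,791.41; Unit G1 $1,072,698.12; Unit 4B $644,821.55; Unit 2C $1,531,566.83. Sum = $6,344,600.00.
Rounded total matches; no reconciliation needed.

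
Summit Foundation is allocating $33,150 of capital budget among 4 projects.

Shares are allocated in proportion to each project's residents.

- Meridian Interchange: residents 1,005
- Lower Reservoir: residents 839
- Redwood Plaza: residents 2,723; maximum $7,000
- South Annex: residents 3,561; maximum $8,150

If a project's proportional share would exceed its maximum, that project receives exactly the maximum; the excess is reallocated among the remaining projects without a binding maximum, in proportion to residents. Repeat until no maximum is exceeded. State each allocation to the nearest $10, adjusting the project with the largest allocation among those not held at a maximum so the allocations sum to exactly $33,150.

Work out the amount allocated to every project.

Meridian Interchange: $9,810 · Lower Reservoir: $8,190 · Redwood Plaza: $7,000 · South Annex: $8,150

Combined residents = 8,128.
Unconstrained shares: Meridian Interchange 4,098.89; Lower Reservoir 3,421.86; Redwood Plaza 11,105.74; South Annex 14,523.52.
Capped: Redwood Plaza ($7,000), South Annex ($8,150); remaining pool $18,000 reallocated over remaining residents 1,844.
Shares after redistribution: Meridian Interchange 9,810.20 → $9,810; Lower Reservoir 8,189.80 → $8,190.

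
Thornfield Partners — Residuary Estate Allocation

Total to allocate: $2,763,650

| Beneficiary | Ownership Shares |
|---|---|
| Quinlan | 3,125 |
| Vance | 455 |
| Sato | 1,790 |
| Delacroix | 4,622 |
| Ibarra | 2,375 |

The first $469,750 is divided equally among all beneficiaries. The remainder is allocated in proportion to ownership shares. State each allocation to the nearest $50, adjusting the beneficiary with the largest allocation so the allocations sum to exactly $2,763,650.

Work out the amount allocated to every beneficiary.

Quinlan: $673,600 · Vance: $178,350 · Sato: $425,950 · Delacroix: $951,250 · Ibarra: $534,500

Equal tier: $469,750 ÷ 5 = $93,950 apiece.
Remainder $2,293,900 by ownership shares (total 12,367): Quinlan 579,642.40 → $579,650; Vance 84,395.93 → $84,400; Sato 332,019.16 → $332,000; Delacroix 857,314.29 → $857,300; Ibarra 440,528.22 → $440,550.
Totals: Quinlan $93,950 + $579,650 = $673,600; Vance $93,950 + $84,400 = $178,350; Sato $93,950 + $332,000 = $425,950; Delacroix $93,950 + $857,300 = $951,250; Ibarra $93,950 + $440,550 = $534,500.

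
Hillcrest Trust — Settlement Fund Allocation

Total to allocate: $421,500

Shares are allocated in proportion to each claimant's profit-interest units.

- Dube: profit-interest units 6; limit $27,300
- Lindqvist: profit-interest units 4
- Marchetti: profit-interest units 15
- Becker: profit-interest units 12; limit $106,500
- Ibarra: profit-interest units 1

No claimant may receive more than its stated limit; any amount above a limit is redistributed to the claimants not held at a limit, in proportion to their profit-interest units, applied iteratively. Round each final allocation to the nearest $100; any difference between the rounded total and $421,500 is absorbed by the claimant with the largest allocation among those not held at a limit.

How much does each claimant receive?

Sum of profit-interest units: 38.
Unconstrained shares: Dube 66,552.63; Lindqvist 44,368.42; Marchetti 166,381.58; Becker 133,105.26; Ibarra 11,092.11.
Cap binds for Dube ($27,300), Becker ($106,500); balance $287,700 reallocated over remaining profit-interest units 20.
Shares after redistribution: Lindqvist 57,540.00 → $57,500; Marchetti 215,775.00 → $215,800; Ibarra 14,385.00 → $14,400.

Dube: $27,300 · Lindqvist: $57,500 · Marchetti: $215,800 · Becker: $106,500 · Ibarra: $14,400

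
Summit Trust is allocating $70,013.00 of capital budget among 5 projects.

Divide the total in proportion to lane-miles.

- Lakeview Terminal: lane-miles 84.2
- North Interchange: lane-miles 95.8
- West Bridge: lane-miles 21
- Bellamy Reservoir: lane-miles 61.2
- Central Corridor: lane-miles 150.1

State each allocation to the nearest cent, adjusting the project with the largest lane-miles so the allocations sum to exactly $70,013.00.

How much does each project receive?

Lane-miles total: 84.2 + 95.8 + 21 + 61.2 + 150.1 = 412.3.
Raw shares: Lakeview Terminal 14,298.0708; North Interchange 16,267.8763; West Bridge 3,566.0272; Bellamy Reservoir 10,392.4220; Central Corridor 25,488.6037.
After rounding (cent): Lakeview Terminal $14,298.07; North Interchange $16,267.88; West Bridge $3,566.03; Bellamy Reservoir $10,392.42; Central Corridor $25,488.60. Sum = $70,013.00.
Rounded total matches; no reconciliation needed.

Lakeview Terminal: $14,298.07; North Interchange: $16,267.88; West Bridge: $3,566.03; Bellamy Reservoir: $10,392.42; Central Corridor: $25,488.60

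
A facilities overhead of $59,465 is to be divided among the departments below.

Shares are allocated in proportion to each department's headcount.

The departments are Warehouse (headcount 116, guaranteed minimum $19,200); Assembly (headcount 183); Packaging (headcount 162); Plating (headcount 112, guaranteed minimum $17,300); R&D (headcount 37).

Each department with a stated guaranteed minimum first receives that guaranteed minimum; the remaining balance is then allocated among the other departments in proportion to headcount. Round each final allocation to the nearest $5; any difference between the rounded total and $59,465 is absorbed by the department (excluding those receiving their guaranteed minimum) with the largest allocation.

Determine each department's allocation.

Warehouse: $19,200 | Assembly: $11,000 | Packaging: $9,740 | Plating: $17,300 | R&D: $2,225

Fund the minimums — Warehouse $19,200; Plating $17,300. Balance $22,965.
Balance split over remaining headcount 382: Assembly 11,001.56 → $11,000; Packaging 9,739.08 → $9,740; R&D 2,224.36 → $2,225.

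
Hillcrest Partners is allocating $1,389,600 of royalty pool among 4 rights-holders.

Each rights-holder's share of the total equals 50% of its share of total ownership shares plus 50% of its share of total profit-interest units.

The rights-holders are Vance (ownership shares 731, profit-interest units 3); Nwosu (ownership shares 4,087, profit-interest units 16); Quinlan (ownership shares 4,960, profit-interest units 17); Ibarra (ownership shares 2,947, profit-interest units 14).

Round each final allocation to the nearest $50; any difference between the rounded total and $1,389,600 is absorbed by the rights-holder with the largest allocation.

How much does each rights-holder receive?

Vance: $81,600; Nwosu: $445,500; Quinlan: $507,050; Ibarra: $355,450

Ownership shares total 12,725; profit-interest units total 50.
Composite weights (50% ownership shares + 50% profit-interest units): Vance 0.0587; Nwosu 0.3206; Quinlan 0.3649; Ibarra 0.2558.
Pro-rata amounts: Vance 81,601.46; Nwosu 445,491.02; Quinlan 507,053.85; Ibarra 355,453.67.
At nearest $50: Vance $81,600; Nwosu $445,500; Quinlan $507,050; Ibarra $355,450. Sum = $1,389,600.
Sum already equals the total — no adjustment.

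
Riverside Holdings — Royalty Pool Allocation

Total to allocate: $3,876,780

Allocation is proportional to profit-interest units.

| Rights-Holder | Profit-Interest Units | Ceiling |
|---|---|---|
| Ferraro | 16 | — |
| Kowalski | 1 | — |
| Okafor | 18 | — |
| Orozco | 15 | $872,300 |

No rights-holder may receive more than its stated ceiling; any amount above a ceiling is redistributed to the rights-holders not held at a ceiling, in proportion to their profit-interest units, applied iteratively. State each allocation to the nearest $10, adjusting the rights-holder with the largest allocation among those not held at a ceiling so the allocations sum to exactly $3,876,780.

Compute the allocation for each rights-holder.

Ferraro: $1,373,480 | Kowalski: $85,840 | Okafor: $1,545,160 | Orozco: $872,300

Total profit-interest units = 50.
Unconstrained shares: Ferraro 1,240,569.60; Kowalski 77,535.60; Okafor 1,395,640.80; Orozco 1,163,034.00.
Held at cap: Orozco ($872,300); balance $3,004,480 reallocated over remaining profit-interest units 35.
Shares after redistribution: Ferraro 1,373,476.57 → $1,373,480; Kowalski 85,842.29 → $85,840; Okafor 1,545,161.14 → $1,545,160.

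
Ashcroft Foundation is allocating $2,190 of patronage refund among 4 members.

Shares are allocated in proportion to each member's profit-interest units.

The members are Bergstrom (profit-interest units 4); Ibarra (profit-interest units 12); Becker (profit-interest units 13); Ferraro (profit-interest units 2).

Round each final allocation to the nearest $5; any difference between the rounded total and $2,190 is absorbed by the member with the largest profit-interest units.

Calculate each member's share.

Bergstrom: $285 · Ibarra: $850 · Becker: $915 · Ferraro: $140

Profit-interest units total: 31.
Pro-rata amounts: Bergstrom 4/31 × $2,190 = 282.58; Ibarra 12/31 × $2,190 = 847.74; Becker 13/31 × $2,190 = 918.39; Ferraro 2/31 × $2,190 = 141.29.
Rounded to nearest $5: Bergstrom $285; Ibarra $850; Becker $920; Ferraro $140. Sum = $2,195.
Difference $2,190 − $2,195 = −$5 applied to largest profit-interest units (Becker): Becker becomes $915.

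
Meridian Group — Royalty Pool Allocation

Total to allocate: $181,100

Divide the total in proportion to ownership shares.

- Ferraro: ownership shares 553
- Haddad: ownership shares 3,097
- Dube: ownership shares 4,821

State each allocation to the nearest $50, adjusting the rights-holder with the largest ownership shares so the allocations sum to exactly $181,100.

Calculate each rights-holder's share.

Ownership shares total: 8,471.
Pro-rata amounts: Ferraro 553/8,471 × $181,100 = 11,822.49; Haddad 3,097/8,471 × $181,100 = 66,210.21; Dube 4,821/8,471 × $181,100 = 103,067.30.
At nearest $50: Ferraro $11,800; Haddad $66,200; Dube $103,050. Sum = $181,050.
Difference $181,100 − $181,050 = +$50 applied to largest ownership shares (Dube): Dube becomes $103,100.

Ferraro: $11,800 · Haddad: $66,200 · Dube: $103,100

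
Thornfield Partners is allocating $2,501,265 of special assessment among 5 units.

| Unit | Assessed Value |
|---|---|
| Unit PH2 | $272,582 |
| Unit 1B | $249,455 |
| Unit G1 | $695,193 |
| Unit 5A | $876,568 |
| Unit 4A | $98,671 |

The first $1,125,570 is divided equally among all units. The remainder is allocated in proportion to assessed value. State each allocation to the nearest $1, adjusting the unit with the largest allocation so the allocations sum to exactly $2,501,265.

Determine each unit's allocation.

$1,125,570 shared equally gives $225,114 per unit.
Remainder $1,375,695 by assessed value (total 2,192,469): Unit PH2 171,035.35 → $171,035; Unit 1B 156,523.99 → $156,524; Unit G1 436,208.46 → $436,208; Unit 5A 550,014.72 → $550,015; Unit 4A 61,912.48 → $61,912.
Rounding difference +$1 on remainder applied to Unit 5A.
Totals: Unit PH2 $225,114 + $171,035 = $396,149; Unit 1B $225,114 + $156,524 = $381,638; Unit G1 $225,114 + $436,208 = $661,322; Unit 5A $225,114 + $550,016 = $775,130; Unit 4A $225,114 + $61,912 = $287,026.

Unit PH2: $396,149 · Unit 1B: $381,638 · Unit G1: $661,322 · Unit 5A: $775,130 · Unit 4A: $287,026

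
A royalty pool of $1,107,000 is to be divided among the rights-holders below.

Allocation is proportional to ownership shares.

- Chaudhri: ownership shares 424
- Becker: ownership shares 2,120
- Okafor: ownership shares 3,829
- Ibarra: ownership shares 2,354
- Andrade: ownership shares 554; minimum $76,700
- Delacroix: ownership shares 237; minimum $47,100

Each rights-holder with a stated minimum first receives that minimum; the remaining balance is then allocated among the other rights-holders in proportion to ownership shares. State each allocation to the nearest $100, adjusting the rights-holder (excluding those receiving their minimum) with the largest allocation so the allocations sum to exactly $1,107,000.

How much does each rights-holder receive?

Fund the minimums — Andrade $76,700; Delacroix $47,100. Balance $983,200.
Balance split over remaining ownership shares 8,727: Chaudhri 47,768.63 → $47,800; Becker 238,843.13 → $238,800; Okafor 431,382.24 → $431,400; Ibarra 265,206.00 → $265,200.

Chaudhri: $47,800; Becker: $238,800; Okafor: $431,400; Ibarra: $265,200; Andrade: $76,700; Delacroix: $47,100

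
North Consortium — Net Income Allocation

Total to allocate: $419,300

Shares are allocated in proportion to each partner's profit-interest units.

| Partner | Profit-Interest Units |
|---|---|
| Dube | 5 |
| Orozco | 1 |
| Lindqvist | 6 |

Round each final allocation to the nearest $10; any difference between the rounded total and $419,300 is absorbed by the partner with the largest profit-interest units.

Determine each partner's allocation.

Dube: $174,710 | Orozco: $34,940 | Lindqvist: $209,650

Total profit-interest units = 5 + 1 + 6 = 12.
Raw shares: Dube 174,708.33; Orozco 34,941.67; Lindqvist 209,650.00.
After rounding ($10): Dube $174,710; Orozco $34,940; Lindqvist $209,650. Sum = $419,300.
No rounding difference to absorb.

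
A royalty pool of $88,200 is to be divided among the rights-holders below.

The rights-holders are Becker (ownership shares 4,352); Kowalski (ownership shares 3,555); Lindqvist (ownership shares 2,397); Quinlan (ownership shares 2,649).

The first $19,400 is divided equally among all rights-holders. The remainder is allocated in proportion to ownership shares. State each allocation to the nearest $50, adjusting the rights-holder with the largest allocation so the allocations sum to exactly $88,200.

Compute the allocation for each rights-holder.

Becker: $27,950 | Kowalski: $23,750 | Lindqvist: $17,600 | Quinlan: $18,900

$19,400 shared equally gives $4,850 per rights-holder.
Remainder $68,800 by ownership shares (total 12,953): Becker 23,115.70 → $23,100; Kowalski 18,882.42 → $18,900; Lindqvist 12,731.69 → $12,750; Quinlan 14,070.19 → $14,050.
Totals: Becker $4,850 + $23,100 = $27,950; Kowalski $4,850 + $18,900 = $23,750; Lindqvist $4,850 + $12,750 = $17,600; Quinlan $4,850 + $14,050 = $18,900.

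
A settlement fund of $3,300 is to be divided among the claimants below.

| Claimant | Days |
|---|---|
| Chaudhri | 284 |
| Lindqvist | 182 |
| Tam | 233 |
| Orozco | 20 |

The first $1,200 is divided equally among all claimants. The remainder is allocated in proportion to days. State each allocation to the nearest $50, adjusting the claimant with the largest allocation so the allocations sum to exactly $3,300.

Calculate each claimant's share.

$1,200 shared equally gives $300 per claimant.
Remainder $2,100 by days (total 719): Chaudhri 829.49 → $850; Lindqvist 531.57 → $550; Tam 680.53 → $700; Orozco 58.41 → $50.
Rounding difference −$50 on remainder applied to Chaudhri.
Totals: Chaudhri $300 + $800 = $1,100; Lindqvist $300 + $550 = $850; Tam $300 + $700 = $1,000; Orozco $300 + $50 = $350.

Chaudhri: $1,100; Lindqvist: $850; Tam: $1,000; Orozco: $350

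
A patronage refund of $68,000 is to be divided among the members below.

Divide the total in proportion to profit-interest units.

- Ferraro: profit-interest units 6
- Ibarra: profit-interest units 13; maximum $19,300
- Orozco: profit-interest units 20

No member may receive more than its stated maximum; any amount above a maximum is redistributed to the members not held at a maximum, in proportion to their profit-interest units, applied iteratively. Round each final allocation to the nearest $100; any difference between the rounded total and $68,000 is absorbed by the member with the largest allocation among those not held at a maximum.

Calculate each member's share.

Ferraro: $11,200; Ibarra: $19,300; Orozco: $37,500

Combined profit-interest units = 39.
Unconstrained shares: Ferraro 10,461.54; Ibarra 22,666.67; Orozco 34,871.79.
Held at cap: Ibarra ($19,300); balance $48,700 reallocated over remaining profit-interest units 26.
Shares after redistribution: Ferraro 11,238.46 → $11,200; Orozco 37,461.54 → $37,500.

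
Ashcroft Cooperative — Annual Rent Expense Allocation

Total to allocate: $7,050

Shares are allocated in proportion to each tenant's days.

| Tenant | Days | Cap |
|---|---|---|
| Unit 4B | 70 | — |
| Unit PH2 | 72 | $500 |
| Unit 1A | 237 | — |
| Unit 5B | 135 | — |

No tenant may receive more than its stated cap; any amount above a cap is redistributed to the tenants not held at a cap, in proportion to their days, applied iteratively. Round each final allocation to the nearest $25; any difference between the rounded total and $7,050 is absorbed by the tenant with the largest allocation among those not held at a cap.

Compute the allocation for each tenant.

Unit 4B: $1,025 · Unit PH2: $500 · Unit 1A: $3,525 · Unit 5B: $2,000

Total days = 514.
Unconstrained shares: Unit 4B 960.12; Unit PH2 987.55; Unit 1A 3,250.68; Unit 5B 1,851.65.
Cap binds for Unit PH2 ($500); residual $6,550 reallocated over remaining days 442.
Redistributed shares: Unit 4B 1,037.33 → $1,025; Unit 1A 3,512.10 → $3,500; Unit 5B 2,000.57 → $2,000.
Rounding difference +$25 applied to Unit 1A → $3,525.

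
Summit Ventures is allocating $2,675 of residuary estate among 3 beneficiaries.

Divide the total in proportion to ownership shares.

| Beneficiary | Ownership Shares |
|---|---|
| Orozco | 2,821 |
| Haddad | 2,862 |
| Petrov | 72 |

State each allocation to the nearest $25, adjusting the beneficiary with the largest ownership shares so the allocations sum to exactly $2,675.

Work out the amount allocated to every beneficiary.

Orozco: $1,300; Haddad: $1,350; Petrov: $25

Combined ownership shares = 5,755.
Raw shares: Orozco 2,821/5,755 × $2,675 = 1,311.24; Haddad 2,862/5,755 × $2,675 = 1,330.30; Petrov 72/5,755 × $2,675 = 33.47.
At nearest $25: Orozco $1,300; Haddad $1,325; Petrov $25. Sum = $2,650.
Difference $2,675 − $2,650 = +$25 applied to largest ownership shares (Haddad): Haddad becomes $1,350.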